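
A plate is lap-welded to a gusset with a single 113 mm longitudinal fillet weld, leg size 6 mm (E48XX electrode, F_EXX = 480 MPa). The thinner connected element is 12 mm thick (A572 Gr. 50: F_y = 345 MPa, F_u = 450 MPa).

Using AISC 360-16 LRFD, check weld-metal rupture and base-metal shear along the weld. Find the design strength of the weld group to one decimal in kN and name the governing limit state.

Weld metal: throat = 0.707×6 = 4.242 mm, L = 113 mm. φR_n = 0.75 × 0.6 × 480 × 4.242 × 113 = 103.5 kN.
Base metal shear (12 mm plate): yield φR_n = 1.0×0.6×345×12×113 = 280.7 kN; rupture φR_n = 0.75×0.6×450×12×113 = 274.6 kN; take 274.6 kN (rupture).
Governing: min(103.5, 274.6) = 103.5 kN → weld metal.

103.5 kN (weld metal governs)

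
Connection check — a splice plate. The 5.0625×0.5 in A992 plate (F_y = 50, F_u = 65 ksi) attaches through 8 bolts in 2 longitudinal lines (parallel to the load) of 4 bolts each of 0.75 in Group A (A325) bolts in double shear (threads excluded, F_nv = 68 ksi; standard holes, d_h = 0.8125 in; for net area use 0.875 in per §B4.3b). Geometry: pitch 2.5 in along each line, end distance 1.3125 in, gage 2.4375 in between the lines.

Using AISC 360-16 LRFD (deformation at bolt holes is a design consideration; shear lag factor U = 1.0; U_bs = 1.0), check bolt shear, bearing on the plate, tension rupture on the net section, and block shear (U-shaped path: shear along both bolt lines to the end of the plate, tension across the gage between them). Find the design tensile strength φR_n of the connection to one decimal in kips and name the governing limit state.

Bolt shear: A_b = π(0.75)²/4 = 0.44179 in². φR_n = 0.75 × 68 × 0.44179 × 8 × 2 = 360.5 kips.
Bearing (0.5 in plate, F_u = 65 ksi): end bolts L_c = 1.3125 − 0.8125/2 = 0.90625, R_n = min(1.2×0.90625×0.5×65, 2.4×0.75×0.5×65) = 35.344 kips/bolt; interior L_c = 2.5 − 0.8125 = 1.6875, R_n = 58.5 kips/bolt. φR_n = 0.75 × (2×35.344 + 6×58.5) = 316.3 kips.
Tension rupture (net): A_n = (5.0625 − 2×0.875)×0.5 = 1.6563 in² (U = 1.0, A_e = A_n). φR_n = 0.75 × 65 × 1.6563 = 80.7 kips.
Block shear: shear path 2×[1.3125+3×2.5] = 2×8.8125 in, A_gv = 8.8125, A_nv = 2×(8.8125 − 3.5×0.875)×0.5 = 5.75 in²; tension across gage: (2.4375 − 1×0.875)×0.5 = 0.78125 in². R_n = min(0.6×65×5.75, 0.6×50×8.8125) + 1.0×65×0.78125 = min(224.25, 264.38) + 50.781 = 275.03 kips. φR_n = 0.75 × 275.03 = 206.3 kips.
Governing: min(360.5, 316.3, 80.7, 206.3) = 80.7 kips → net-section rupture.

80.7 kips (net-section rupture governs)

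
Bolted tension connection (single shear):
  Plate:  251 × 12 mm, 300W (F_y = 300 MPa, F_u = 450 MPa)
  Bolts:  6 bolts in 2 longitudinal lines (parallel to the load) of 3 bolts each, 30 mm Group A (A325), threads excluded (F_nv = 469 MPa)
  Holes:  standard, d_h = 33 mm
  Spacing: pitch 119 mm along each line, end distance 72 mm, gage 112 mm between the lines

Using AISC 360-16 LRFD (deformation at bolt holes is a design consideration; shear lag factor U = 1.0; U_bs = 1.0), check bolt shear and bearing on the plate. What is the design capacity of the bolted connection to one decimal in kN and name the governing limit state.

1491.8 kN (bolt shear governs)

Bolt shear: A_b = π(30)²/4 = 706.86 mm². φR_n = 0.75 × 469 × 706.86 × 6 × 1 = 1491.8 kN.
Bearing (12 mm plate, F_u = 450 MPa): end bolts L_c = 72 − 33/2 = 55.5, R_n = min(1.2×55.5×12×450, 2.4×30×12×450) = 359.64 kN/bolt; interior L_c = 119 − 33 = 86, R_n = 388.8 kN/bolt. φR_n = 0.75 × (2×359.64 + 4×388.8) = 1705.9 kN.
Governing: min(1491.8, 1705.9) = 1491.8 kN → bolt shear.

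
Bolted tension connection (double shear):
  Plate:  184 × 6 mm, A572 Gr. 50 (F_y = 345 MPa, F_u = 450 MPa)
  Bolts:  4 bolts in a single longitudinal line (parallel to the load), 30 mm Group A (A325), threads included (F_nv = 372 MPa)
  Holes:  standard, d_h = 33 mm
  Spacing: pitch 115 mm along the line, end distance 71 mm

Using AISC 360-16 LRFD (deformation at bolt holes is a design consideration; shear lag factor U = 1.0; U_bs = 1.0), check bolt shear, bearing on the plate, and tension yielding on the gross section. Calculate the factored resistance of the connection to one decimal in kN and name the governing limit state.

342.8 kN (gross-section yield governs)

Bolt shear: A_b = π(30)²/4 = 706.86 mm². φR_n = 0.75 × 372 × 706.86 × 4 × 2 = 1577.7 kN.
Bearing (6 mm plate, F_u = 450 MPa): end bolts L_c = 71 − 33/2 = 54.5, R_n = min(1.2×54.5×6×450, 2.4×30×6×450) = 176.58 kN/bolt; interior L_c = 115 − 33 = 82, R_n = 194.4 kN/bolt. φR_n = 0.75 × (1×176.58 + 3×194.4) = 569.8 kN.
Tension yield (gross): A_g = 184×6 = 1104 mm². φR_n = 0.90 × 345 × 1104 = 342.8 kN.
Governing: min(1577.7, 569.8, 342.8) = 342.8 kN → gross-section yield.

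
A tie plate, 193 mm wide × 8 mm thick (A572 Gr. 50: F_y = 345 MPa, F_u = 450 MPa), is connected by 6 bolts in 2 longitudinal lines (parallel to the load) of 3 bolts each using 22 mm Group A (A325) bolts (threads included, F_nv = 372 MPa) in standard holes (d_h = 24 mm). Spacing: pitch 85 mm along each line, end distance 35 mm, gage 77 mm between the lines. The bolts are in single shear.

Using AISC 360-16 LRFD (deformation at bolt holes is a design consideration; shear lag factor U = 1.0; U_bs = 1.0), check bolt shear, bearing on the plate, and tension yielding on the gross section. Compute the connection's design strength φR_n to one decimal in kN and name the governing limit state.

Bolt shear: A_b = π(22)²/4 = 380.13 mm². φR_n = 0.75 × 372 × 380.13 × 6 × 1 = 636.3 kN.
Bearing (8 mm plate, F_u = 450 MPa): end bolts L_c = 35 − 24/2 = 23, R_n = min(1.2×23×8×450, 2.4×22×8×450) = 99.36 kN/bolt; interior L_c = 85 − 24 = 61, R_n = 190.08 kN/bolt. φR_n = 0.75 × (2×99.36 + 4×190.08) = 719.3 kN.
Tension yield (gross): A_g = 193×8 = 1544 mm². φR_n = 0.90 × 345 × 1544 = 479.4 kN.
Governing: min(636.3, 719.3, 479.4) = 479.4 kN → gross-section yield.

479.4 kN (gross-section yield governs)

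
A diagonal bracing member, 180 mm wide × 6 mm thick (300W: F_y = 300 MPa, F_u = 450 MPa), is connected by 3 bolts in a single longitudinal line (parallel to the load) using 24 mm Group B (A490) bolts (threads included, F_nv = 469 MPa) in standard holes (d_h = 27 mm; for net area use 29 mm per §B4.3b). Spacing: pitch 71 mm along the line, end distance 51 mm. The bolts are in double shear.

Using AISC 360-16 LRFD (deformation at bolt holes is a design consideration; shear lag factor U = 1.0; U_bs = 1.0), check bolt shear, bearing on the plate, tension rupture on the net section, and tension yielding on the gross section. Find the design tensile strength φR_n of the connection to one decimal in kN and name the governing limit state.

291.6 kN (gross-section yield governs)

Bolt shear: A_b = π(24)²/4 = 452.39 mm². φR_n = 0.75 × 469 × 452.39 × 3 × 2 = 954.8 kN.
Bearing (6 mm plate, F_u = 450 MPa): end bolts L_c = 51 − 27/2 = 37.5, R_n = min(1.2×37.5×6×450, 2.4×24×6×450) = 121.5 kN/bolt; interior L_c = 71 − 27 = 44, R_n = 142.56 kN/bolt. φR_n = 0.75 × (1×121.5 + 2×142.56) = 305.0 kN.
Tension rupture (net): A_n = (180 − 1×29)×6 = 906 mm² (U = 1.0, A_e = A_n). φR_n = 0.75 × 450 × 906 = 305.8 kN.
Tension yield (gross): A_g = 180×6 = 1080 mm². φR_n = 0.90 × 300 × 1080 = 291.6 kN.
Governing: min(954.8, 305.0, 305.8, 291.6) = 291.6 kN → gross-section yield.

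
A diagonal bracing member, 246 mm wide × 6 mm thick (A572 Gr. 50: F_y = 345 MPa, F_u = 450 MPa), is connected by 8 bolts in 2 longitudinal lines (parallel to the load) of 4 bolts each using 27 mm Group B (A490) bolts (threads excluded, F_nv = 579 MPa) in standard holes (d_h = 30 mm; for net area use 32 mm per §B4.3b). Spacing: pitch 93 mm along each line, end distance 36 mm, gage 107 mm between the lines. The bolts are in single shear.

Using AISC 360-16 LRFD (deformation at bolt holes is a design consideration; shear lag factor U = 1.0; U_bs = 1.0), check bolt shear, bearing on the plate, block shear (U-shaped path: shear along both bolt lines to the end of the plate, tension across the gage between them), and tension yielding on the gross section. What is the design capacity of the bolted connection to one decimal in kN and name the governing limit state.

458.3 kN (gross-section yield governs)

Bolt shear: A_b = π(27)²/4 = 572.56 mm². φR_n = 0.75 × 579 × 572.56 × 8 × 1 = 1989.1 kN.
Bearing (6 mm plate, F_u = 450 MPa): end bolts L_c = 36 − 30/2 = 21, R_n = min(1.2×21×6×450, 2.4×27×6×450) = 68.04 kN/bolt; interior L_c = 93 − 30 = 63, R_n = 174.96 kN/bolt. φR_n = 0.75 × (2×68.04 + 6×174.96) = 889.4 kN.
Block shear: shear path 2×[36+3×93] = 2×315 mm, A_gv = 3780, A_nv = 2×(315 − 3.5×32)×6 = 2436 mm²; tension across gage: (107 − 1×32)×6 = 450 mm². R_n = min(0.6×450×2436, 0.6×345×3780) + 1.0×450×450 = min(657.72, 782.46) + 202.5 = 860.22 kN. φR_n = 0.75 × 860.22 = 645.2 kN.
Tension yield (gross): A_g = 246×6 = 1476 mm². φR_n = 0.90 × 345 × 1476 = 458.3 kN.
Governing: min(1989.1, 889.4, 645.2, 458.3) = 458.3 kN → gross-section yield.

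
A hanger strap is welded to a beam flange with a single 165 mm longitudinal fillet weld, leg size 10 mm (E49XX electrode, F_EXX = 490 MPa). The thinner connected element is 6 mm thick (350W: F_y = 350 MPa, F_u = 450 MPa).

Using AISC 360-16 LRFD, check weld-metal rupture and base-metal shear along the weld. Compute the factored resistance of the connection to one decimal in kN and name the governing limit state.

Weld metal: throat = 0.707×10 = 7.07 mm, L = 165 mm. φR_n = 0.75 × 0.6 × 490 × 7.07 × 165 = 257.2 kN.
Base metal shear (6 mm plate): yield φR_n = 1.0×0.6×350×6×165 = 207.9 kN; rupture φR_n = 0.75×0.6×450×6×165 = 200.5 kN; take 200.5 kN (rupture).
Governing: min(257.2, 200.5) = 200.5 kN → base-metal shear.

200.5 kN (base-metal shear governs)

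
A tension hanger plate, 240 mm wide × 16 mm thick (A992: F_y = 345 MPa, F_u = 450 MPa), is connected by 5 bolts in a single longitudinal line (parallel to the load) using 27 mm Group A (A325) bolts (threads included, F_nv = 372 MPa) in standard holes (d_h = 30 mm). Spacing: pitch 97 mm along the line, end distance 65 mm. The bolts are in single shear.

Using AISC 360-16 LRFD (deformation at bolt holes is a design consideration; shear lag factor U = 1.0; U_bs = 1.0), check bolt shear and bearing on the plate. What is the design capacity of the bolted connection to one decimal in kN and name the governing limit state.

Bolt shear: A_b = π(27)²/4 = 572.56 mm². φR_n = 0.75 × 372 × 572.56 × 5 × 1 = 798.7 kN.
Bearing (16 mm plate, F_u = 450 MPa): end bolts L_c = 65 − 30/2 = 50, R_n = min(1.2×50×16×450, 2.4×27×16×450) = 432 kN/bolt; interior L_c = 97 − 30 = 67, R_n = 466.56 kN/bolt. φR_n = 0.75 × (1×432 + 4×466.56) = 1723.7 kN.
Governing: min(798.7, 1723.7) = 798.7 kN → bolt shear.

798.7 kN (bolt shear governs)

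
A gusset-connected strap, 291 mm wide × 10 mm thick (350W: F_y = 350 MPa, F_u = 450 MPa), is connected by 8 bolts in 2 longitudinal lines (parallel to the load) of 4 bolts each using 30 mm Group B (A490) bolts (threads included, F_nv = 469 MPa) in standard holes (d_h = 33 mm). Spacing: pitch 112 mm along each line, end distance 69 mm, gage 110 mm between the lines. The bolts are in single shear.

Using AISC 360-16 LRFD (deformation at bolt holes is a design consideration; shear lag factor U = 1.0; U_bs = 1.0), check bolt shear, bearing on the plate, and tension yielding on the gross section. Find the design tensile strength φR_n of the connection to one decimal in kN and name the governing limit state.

Bolt shear: A_b = π(30)²/4 = 706.86 mm². φR_n = 0.75 × 469 × 706.86 × 8 × 1 = 1989.1 kN.
Bearing (10 mm plate, F_u = 450 MPa): end bolts L_c = 69 − 33/2 = 52.5, R_n = min(1.2×52.5×10×450, 2.4×30×10×450) = 283.5 kN/bolt; interior L_c = 112 − 33 = 79, R_n = 324 kN/bolt. φR_n = 0.75 × (2×283.5 + 6×324) = 1883.3 kN.
Tension yield (gross): A_g = 291×10 = 2910 mm². φR_n = 0.90 × 350 × 2910 = 916.7 kN.
Governing: min(1989.1, 1883.3, 916.7) = 916.7 kN → gross-section yield.

916.7 kN (gross-section yield governs)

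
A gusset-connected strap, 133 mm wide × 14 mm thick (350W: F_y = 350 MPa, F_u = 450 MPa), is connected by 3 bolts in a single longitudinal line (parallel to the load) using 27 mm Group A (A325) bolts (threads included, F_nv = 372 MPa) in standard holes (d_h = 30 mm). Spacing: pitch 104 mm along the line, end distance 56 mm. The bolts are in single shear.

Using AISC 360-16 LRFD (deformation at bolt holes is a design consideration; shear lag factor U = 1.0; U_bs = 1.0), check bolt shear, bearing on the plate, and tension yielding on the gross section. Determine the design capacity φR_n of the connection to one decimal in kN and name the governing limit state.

Bolt shear: A_b = π(27)²/4 = 572.56 mm². φR_n = 0.75 × 372 × 572.56 × 3 × 1 = 479.2 kN.
Bearing (14 mm plate, F_u = 450 MPa): end bolts L_c = 56 − 30/2 = 41, R_n = min(1.2×41×14×450, 2.4×27×14×450) = 309.96 kN/bolt; interior L_c = 104 − 30 = 74, R_n = 408.24 kN/bolt. φR_n = 0.75 × (1×309.96 + 2×408.24) = 844.8 kN.
Tension yield (gross): A_g = 133×14 = 1862 mm². φR_n = 0.90 × 350 × 1862 = 586.5 kN.
Governing: min(479.2, 844.8, 586.5) = 479.2 kN → bolt shear.

479.2 kN (bolt shear governs)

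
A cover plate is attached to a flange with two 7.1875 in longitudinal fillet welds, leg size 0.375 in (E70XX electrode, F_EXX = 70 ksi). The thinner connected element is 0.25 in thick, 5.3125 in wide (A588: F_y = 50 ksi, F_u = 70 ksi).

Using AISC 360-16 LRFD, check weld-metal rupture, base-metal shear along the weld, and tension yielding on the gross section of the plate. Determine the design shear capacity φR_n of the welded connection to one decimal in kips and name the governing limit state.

59.8 kips (gross-section yield governs)

Weld metal: throat = 0.707×0.375 = 0.26513 in, L = 2×7.1875 = 14.375 in. φR_n = 0.75 × 0.6 × 70 × 0.26513 × 14.375 = 120.1 kips.
Base metal shear (0.25 in plate): yield φR_n = 1.0×0.6×50×0.25×14.375 = 107.8 kips; rupture φR_n = 0.75×0.6×70×0.25×14.375 = 113.2 kips; take 107.8 kips (yield).
Tension yield (gross): A_g = 5.3125×0.25 = 1.3281 in². φR_n = 0.90 × 50 × 1.3281 = 59.8 kips.
Governing: min(120.1, 107.8, 59.8) = 59.8 kips → gross-section yield.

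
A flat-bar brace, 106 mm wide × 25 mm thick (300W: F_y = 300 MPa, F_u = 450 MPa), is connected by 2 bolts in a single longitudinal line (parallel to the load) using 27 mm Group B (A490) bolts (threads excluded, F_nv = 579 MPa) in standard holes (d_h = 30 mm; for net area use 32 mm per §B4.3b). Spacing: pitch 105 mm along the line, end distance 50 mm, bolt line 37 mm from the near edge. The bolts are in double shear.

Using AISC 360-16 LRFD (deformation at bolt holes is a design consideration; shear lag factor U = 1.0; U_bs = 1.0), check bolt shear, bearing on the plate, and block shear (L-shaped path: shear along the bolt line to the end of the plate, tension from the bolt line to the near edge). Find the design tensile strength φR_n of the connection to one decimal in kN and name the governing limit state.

Bolt shear: A_b = π(27)²/4 = 572.56 mm². φR_n = 0.75 × 579 × 572.56 × 2 × 2 = 994.5 kN.
Bearing (25 mm plate, F_u = 450 MPa): end bolts L_c = 50 − 30/2 = 35, R_n = min(1.2×35×25×450, 2.4×27×25×450) = 472.5 kN/bolt; interior L_c = 105 − 30 = 75, R_n = 729 kN/bolt. φR_n = 0.75 × (1×472.5 + 1×729) = 901.1 kN.
Block shear: shear path 1×[50+1×105] = 1×155 mm, A_gv = 3875, A_nv = 1×(155 − 1.5×32)×25 = 2675 mm²; tension to near edge: (37 − 0.5×32)×25 = 525 mm². R_n = min(0.6×450×2675, 0.6×300×3875) + 1.0×450×525 = min(722.25, 697.5) + 236.25 = 933.75 kN. φR_n = 0.75 × 933.75 = 700.3 kN.
Governing: min(994.5, 901.1, 700.3) = 700.3 kN → block shear.

700.3 kN (block shear governs)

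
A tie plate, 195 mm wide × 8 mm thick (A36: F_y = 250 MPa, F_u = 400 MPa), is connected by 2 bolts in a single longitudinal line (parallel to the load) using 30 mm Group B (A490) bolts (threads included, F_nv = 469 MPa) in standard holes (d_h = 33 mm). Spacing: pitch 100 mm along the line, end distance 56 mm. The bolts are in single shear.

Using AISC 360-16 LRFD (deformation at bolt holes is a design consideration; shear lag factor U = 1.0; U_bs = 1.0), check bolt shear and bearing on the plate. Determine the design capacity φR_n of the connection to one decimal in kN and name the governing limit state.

Bolt shear: A_b = π(30)²/4 = 706.86 mm². φR_n = 0.75 × 469 × 706.86 × 2 × 1 = 497.3 kN.
Bearing (8 mm plate, F_u = 400 MPa): end bolts L_c = 56 − 33/2 = 39.5, R_n = min(1.2×39.5×8×400, 2.4×30×8×400) = 151.68 kN/bolt; interior L_c = 100 − 33 = 67, R_n = 230.4 kN/bolt. φR_n = 0.75 × (1×151.68 + 1×230.4) = 286.6 kN.
Governing: min(497.3, 286.6) = 286.6 kN → bearing.

286.6 kN (bearing governs)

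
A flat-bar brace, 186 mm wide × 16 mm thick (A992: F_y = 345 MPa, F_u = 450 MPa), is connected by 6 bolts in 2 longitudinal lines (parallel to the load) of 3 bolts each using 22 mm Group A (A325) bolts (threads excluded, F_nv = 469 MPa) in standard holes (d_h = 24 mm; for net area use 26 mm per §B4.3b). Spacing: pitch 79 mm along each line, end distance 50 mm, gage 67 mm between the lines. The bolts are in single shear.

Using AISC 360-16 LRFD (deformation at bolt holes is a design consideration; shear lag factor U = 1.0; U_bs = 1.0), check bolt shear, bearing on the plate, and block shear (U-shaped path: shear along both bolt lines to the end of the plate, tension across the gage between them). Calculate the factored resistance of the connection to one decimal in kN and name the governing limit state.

802.3 kN (bolt shear governs)

Bolt shear: A_b = π(22)²/4 = 380.13 mm². φR_n = 0.75 × 469 × 380.13 × 6 × 1 = 802.3 kN.
Bearing (16 mm plate, F_u = 450 MPa): end bolts L_c = 50 − 24/2 = 38, R_n = min(1.2×38×16×450, 2.4×22×16×450) = 328.32 kN/bolt; interior L_c = 79 − 24 = 55, R_n = 380.16 kN/bolt. φR_n = 0.75 × (2×328.32 + 4×380.16) = 1633.0 kN.
Block shear: shear path 2×[50+2×79] = 2×208 mm, A_gv = 6656, A_nv = 2×(208 − 2.5×26)×16 = 4576 mm²; tension across gage: (67 − 1×26)×16 = 656 mm². R_n = min(0.6×450×4576, 0.6×345×6656) + 1.0×450×656 = min(1235.5, 1377.8) + 295.2 = 1530.7 kN. φR_n = 0.75 × 1530.7 = 1148.0 kN.
Governing: min(802.3, 1633.0, 1148.0) = 802.3 kN → bolt shear.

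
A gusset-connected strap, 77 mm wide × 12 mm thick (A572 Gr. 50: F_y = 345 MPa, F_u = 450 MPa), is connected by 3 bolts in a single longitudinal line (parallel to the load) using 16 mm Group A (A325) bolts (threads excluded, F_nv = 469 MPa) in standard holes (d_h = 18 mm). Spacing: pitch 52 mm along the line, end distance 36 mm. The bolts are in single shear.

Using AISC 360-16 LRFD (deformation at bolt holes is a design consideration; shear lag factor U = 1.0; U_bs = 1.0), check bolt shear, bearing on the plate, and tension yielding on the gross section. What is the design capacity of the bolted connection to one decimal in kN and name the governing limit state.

Bolt shear: A_b = π(16)²/4 = 201.06 mm². φR_n = 0.75 × 469 × 201.06 × 3 × 1 = 212.2 kN.
Bearing (12 mm plate, F_u = 450 MPa): end bolts L_c = 36 − 18/2 = 27, R_n = min(1.2×27×12×450, 2.4×16×12×450) = 174.96 kN/bolt; interior L_c = 52 − 18 = 34, R_n = 207.36 kN/bolt. φR_n = 0.75 × (1×174.96 + 2×207.36) = 442.3 kN.
Tension yield (gross): A_g = 77×12 = 924 mm². φR_n = 0.90 × 345 × 924 = 286.9 kN.
Governing: min(212.2, 442.3, 286.9) = 212.2 kN → bolt shear.

212.2 kN (bolt shear governs)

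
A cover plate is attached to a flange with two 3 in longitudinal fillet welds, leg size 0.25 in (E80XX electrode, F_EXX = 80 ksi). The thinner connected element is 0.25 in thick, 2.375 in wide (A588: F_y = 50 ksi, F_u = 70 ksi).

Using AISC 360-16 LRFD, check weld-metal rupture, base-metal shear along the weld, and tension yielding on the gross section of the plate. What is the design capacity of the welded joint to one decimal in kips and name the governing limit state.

26.7 kips (gross-section yield governs)

Weld metal: throat = 0.707×0.25 = 0.17675 in, L = 2×3 = 6 in. φR_n = 0.75 × 0.6 × 80 × 0.17675 × 6 = 38.2 kips.
Base metal shear (0.25 in plate): yield φR_n = 1.0×0.6×50×0.25×6 = 45.0 kips; rupture φR_n = 0.75×0.6×70×0.25×6 = 47.3 kips; take 45.0 kips (yield).
Tension yield (gross): A_g = 2.375×0.25 = 0.59375 in². φR_n = 0.90 × 50 × 0.59375 = 26.7 kips.
Governing: min(38.2, 45.0, 26.7) = 26.7 kips → gross-section yield.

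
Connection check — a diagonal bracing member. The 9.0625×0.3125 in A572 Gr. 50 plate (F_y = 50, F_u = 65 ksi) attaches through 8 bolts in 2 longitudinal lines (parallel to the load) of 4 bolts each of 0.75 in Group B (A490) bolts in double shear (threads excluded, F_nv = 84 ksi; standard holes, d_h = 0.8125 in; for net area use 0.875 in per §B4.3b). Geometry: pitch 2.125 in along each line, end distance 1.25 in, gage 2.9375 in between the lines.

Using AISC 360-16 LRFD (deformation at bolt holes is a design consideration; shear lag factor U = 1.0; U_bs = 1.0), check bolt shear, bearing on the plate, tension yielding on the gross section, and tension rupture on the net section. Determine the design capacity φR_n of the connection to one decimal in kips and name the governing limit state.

Bolt shear: A_b = π(0.75)²/4 = 0.44179 in². φR_n = 0.75 × 84 × 0.44179 × 8 × 2 = 445.3 kips.
Bearing (0.3125 in plate, F_u = 65 ksi): end bolts L_c = 1.25 − 0.8125/2 = 0.84375, R_n = min(1.2×0.84375×0.3125×65, 2.4×0.75×0.3125×65) = 20.566 kips/bolt; interior L_c = 2.125 − 0.8125 = 1.3125, R_n = 31.992 kips/bolt. φR_n = 0.75 × (2×20.566 + 6×31.992) = 174.8 kips.
Tension yield (gross): A_g = 9.0625×0.3125 = 2.832 in². φR_n = 0.90 × 50 × 2.832 = 127.4 kips.
Tension rupture (net): A_n = (9.0625 − 2×0.875)×0.3125 = 2.2852 in² (U = 1.0, A_e = A_n). φR_n = 0.75 × 65 × 2.2852 = 111.4 kips.
Governing: min(445.3, 174.8, 127.4, 111.4) = 111.4 kips → net-section rupture.

111.4 kips (net-section rupture governs)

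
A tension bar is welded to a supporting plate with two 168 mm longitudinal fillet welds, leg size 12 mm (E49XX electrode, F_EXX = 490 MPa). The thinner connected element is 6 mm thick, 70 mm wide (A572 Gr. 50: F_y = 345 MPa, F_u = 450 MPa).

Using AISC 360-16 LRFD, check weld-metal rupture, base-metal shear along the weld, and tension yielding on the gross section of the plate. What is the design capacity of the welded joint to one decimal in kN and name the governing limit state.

130.4 kN (gross-section yield governs)

Weld metal: throat = 0.707×12 = 8.484 mm, L = 2×168 = 336 mm. φR_n = 0.75 × 0.6 × 490 × 8.484 × 336 = 628.6 kN.
Base metal shear (6 mm plate): yield φR_n = 1.0×0.6×345×6×336 = 417.3 kN; rupture φR_n = 0.75×0.6×450×6×336 = 408.2 kN; take 408.2 kN (rupture).
Tension yield (gross): A_g = 70×6 = 420 mm². φR_n = 0.90 × 345 × 420 = 130.4 kN.
Governing: min(628.6, 408.2, 130.4) = 130.4 kN → gross-section yield.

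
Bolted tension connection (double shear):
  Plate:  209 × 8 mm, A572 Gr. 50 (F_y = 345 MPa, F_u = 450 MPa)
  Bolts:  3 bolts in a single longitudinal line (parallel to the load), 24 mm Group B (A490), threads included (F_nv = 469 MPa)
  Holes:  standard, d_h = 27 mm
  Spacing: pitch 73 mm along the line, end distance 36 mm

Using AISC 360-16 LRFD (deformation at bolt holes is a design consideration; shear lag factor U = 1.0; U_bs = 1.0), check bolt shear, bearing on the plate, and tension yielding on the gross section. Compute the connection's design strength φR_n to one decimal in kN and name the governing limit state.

Bolt shear: A_b = π(24)²/4 = 452.39 mm². φR_n = 0.75 × 469 × 452.39 × 3 × 2 = 954.8 kN.
Bearing (8 mm plate, F_u = 450 MPa): end bolts L_c = 36 − 27/2 = 22.5, R_n = min(1.2×22.5×8×450, 2.4×24×8×450) = 97.2 kN/bolt; interior L_c = 73 − 27 = 46, R_n = 198.72 kN/bolt. φR_n = 0.75 × (1×97.2 + 2×198.72) = 371.0 kN.
Tension yield (gross): A_g = 209×8 = 1672 mm². φR_n = 0.90 × 345 × 1672 = 519.2 kN.
Governing: min(954.8, 371.0, 519.2) = 371.0 kN → bearing.

371.0 kN (bearing governs)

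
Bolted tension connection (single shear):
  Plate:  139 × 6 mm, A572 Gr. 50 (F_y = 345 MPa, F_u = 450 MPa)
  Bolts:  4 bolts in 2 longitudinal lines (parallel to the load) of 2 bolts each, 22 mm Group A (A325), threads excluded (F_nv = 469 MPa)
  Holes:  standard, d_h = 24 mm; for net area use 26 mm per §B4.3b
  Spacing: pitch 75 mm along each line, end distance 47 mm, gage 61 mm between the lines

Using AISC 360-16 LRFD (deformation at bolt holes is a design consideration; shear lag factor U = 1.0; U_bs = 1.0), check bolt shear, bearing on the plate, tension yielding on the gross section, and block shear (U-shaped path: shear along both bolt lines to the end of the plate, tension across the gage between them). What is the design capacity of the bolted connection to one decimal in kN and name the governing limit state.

259.0 kN (gross-section yield governs)

Bolt shear: A_b = π(22)²/4 = 380.13 mm². φR_n = 0.75 × 469 × 380.13 × 4 × 1 = 534.8 kN.
Bearing (6 mm plate, F_u = 450 MPa): end bolts L_c = 47 − 24/2 = 35, R_n = min(1.2×35×6×450, 2.4×22×6×450) = 113.4 kN/bolt; interior L_c = 75 − 24 = 51, R_n = 142.56 kN/bolt. φR_n = 0.75 × (2×113.4 + 2×142.56) = 383.9 kN.
Tension yield (gross): A_g = 139×6 = 834 mm². φR_n = 0.90 × 345 × 834 = 259.0 kN.
Block shear: shear path 2×[47+1×75] = 2×122 mm, A_gv = 1464, A_nv = 2×(122 − 1.5×26)×6 = 996 mm²; tension across gage: (61 − 1×26)×6 = 210 mm². R_n = min(0.6×450×996, 0.6×345×1464) + 1.0×450×210 = min(268.92, 303.05) + 94.5 = 363.42 kN. φR_n = 0.75 × 363.42 = 272.6 kN.
Governing: min(534.8, 383.9, 259.0, 272.6) = 259.0 kN → gross-section yield.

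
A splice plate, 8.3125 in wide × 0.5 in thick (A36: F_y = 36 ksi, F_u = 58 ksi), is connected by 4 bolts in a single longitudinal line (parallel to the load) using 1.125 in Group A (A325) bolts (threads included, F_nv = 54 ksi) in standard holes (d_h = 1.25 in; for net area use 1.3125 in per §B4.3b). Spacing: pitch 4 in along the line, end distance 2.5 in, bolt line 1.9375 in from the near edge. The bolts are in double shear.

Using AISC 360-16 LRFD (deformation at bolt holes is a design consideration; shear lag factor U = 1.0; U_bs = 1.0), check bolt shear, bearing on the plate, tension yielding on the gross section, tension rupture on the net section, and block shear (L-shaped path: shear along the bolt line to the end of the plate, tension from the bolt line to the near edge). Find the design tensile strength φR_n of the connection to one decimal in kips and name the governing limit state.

Bolt shear: A_b = π(1.125)²/4 = 0.99402 in². φR_n = 0.75 × 54 × 0.99402 × 4 × 2 = 322.1 kips.
Bearing (0.5 in plate, F_u = 58 ksi): end bolts L_c = 2.5 − 1.25/2 = 1.875, R_n = min(1.2×1.875×0.5×58, 2.4×1.125×0.5×58) = 65.25 kips/bolt; interior L_c = 4 − 1.25 = 2.75, R_n = 78.3 kips/bolt. φR_n = 0.75 × (1×65.25 + 3×78.3) = 225.1 kips.
Tension yield (gross): A_g = 8.3125×0.5 = 4.1563 in². φR_n = 0.90 × 36 × 4.1563 = 134.7 kips.
Tension rupture (net): A_n = (8.3125 − 1×1.3125)×0.5 = 3.5 in² (U = 1.0, A_e = A_n). φR_n = 0.75 × 58 × 3.5 = 152.3 kips.
Block shear: shear path 1×[2.5+3×4] = 1×14.5 in, A_gv = 7.25, A_nv = 1×(14.5 − 3.5×1.3125)×0.5 = 4.9531 in²; tension to near edge: (1.9375 − 0.5×1.3125)×0.5 = 0.64063 in². R_n = min(0.6×58×4.9531, 0.6×36×7.25) + 1.0×58×0.64063 = min(172.37, 156.6) + 37.157 = 193.76 kips. φR_n = 0.75 × 193.76 = 145.3 kips.
Governing: min(322.1, 225.1, 134.7, 152.3, 145.3) = 134.7 kips → gross-section yield.

134.7 kips (gross-section yield governs)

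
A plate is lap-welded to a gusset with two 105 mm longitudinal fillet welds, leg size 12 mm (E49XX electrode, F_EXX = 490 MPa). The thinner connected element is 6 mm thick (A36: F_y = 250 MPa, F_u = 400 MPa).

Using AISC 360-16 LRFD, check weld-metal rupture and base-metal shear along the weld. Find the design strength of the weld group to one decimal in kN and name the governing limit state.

Weld metal: throat = 0.707×12 = 8.484 mm, L = 2×105 = 210 mm. φR_n = 0.75 × 0.6 × 490 × 8.484 × 210 = 392.9 kN.
Base metal shear (6 mm plate): yield φR_n = 1.0×0.6×250×6×210 = 189.0 kN; rupture φR_n = 0.75×0.6×400×6×210 = 226.8 kN; take 189.0 kN (yield).
Governing: min(392.9, 189.0) = 189.0 kN → base-metal shear.

189.0 kN (base-metal shear governs)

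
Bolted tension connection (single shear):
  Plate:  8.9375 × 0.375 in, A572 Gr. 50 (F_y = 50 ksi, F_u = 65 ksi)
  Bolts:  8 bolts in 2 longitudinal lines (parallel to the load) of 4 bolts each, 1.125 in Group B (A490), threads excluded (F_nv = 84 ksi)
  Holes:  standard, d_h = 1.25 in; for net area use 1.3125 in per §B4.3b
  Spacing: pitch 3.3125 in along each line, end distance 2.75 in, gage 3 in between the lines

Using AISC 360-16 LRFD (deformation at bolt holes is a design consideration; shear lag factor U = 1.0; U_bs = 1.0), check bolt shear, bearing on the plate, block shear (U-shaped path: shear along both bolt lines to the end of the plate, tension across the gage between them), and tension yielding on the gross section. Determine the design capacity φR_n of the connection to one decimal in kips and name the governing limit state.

150.8 kips (gross-section yield governs)

Bolt shear: A_b = π(1.125)²/4 = 0.99402 in². φR_n = 0.75 × 84 × 0.99402 × 8 × 1 = 501.0 kips.
Bearing (0.375 in plate, F_u = 65 ksi): end bolts L_c = 2.75 − 1.25/2 = 2.125, R_n = min(1.2×2.125×0.375×65, 2.4×1.125×0.375×65) = 62.156 kips/bolt; interior L_c = 3.3125 − 1.25 = 2.0625, R_n = 60.328 kips/bolt. φR_n = 0.75 × (2×62.156 + 6×60.328) = 364.7 kips.
Block shear: shear path 2×[2.75+3×3.3125] = 2×12.6875 in, A_gv = 9.5156, A_nv = 2×(12.6875 − 3.5×1.3125)×0.375 = 6.0703 in²; tension across gage: (3 − 1×1.3125)×0.375 = 0.63281 in². R_n = min(0.6×65×6.0703, 0.6×50×9.5156) + 1.0×65×0.63281 = min(236.74, 285.47) + 41.133 = 277.87 kips. φR_n = 0.75 × 277.87 = 208.4 kips.
Tension yield (gross): A_g = 8.9375×0.375 = 3.3516 in². φR_n = 0.90 × 50 × 3.3516 = 150.8 kips.
Governing: min(501.0, 364.7, 208.4, 150.8) = 150.8 kips → gross-section yield.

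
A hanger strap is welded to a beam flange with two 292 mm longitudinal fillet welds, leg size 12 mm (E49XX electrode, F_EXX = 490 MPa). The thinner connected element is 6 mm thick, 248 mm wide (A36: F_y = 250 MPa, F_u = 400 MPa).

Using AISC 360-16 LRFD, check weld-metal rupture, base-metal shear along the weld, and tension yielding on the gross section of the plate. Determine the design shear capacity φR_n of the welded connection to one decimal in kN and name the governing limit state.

334.8 kN (gross-section yield governs)

Weld metal: throat = 0.707×12 = 8.484 mm, L = 2×292 = 584 mm. φR_n = 0.75 × 0.6 × 490 × 8.484 × 584 = 1092.5 kN.
Base metal shear (6 mm plate): yield φR_n = 1.0×0.6×250×6×584 = 525.6 kN; rupture φR_n = 0.75×0.6×400×6×584 = 630.7 kN; take 525.6 kN (yield).
Tension yield (gross): A_g = 248×6 = 1488 mm². φR_n = 0.90 × 250 × 1488 = 334.8 kN.
Governing: min(1092.5, 525.6, 334.8) = 334.8 kN → gross-section yield.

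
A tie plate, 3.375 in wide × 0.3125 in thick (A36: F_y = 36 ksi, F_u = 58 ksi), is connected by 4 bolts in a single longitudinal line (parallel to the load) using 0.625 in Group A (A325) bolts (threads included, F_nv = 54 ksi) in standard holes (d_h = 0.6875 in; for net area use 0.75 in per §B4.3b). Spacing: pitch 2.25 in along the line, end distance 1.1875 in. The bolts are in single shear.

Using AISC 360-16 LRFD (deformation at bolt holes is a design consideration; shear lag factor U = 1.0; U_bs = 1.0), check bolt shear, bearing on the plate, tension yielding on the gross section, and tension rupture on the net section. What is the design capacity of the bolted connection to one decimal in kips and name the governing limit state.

Bolt shear: A_b = π(0.625)²/4 = 0.3068 in². φR_n = 0.75 × 54 × 0.3068 × 4 × 1 = 49.7 kips.
Bearing (0.3125 in plate, F_u = 58 ksi): end bolts L_c = 1.1875 − 0.6875/2 = 0.84375, R_n = min(1.2×0.84375×0.3125×58, 2.4×0.625×0.3125×58) = 18.352 kips/bolt; interior L_c = 2.25 − 0.6875 = 1.5625, R_n = 27.188 kips/bolt. φR_n = 0.75 × (1×18.352 + 3×27.188) = 74.9 kips.
Tension yield (gross): A_g = 3.375×0.3125 = 1.0547 in². φR_n = 0.90 × 36 × 1.0547 = 34.2 kips.
Tension rupture (net): A_n = (3.375 − 1×0.75)×0.3125 = 0.82031 in² (U = 1.0, A_e = A_n). φR_n = 0.75 × 58 × 0.82031 = 35.7 kips.
Governing: min(49.7, 74.9, 34.2, 35.7) = 34.2 kips → gross-section yield.

34.2 kips (gross-section yield governs)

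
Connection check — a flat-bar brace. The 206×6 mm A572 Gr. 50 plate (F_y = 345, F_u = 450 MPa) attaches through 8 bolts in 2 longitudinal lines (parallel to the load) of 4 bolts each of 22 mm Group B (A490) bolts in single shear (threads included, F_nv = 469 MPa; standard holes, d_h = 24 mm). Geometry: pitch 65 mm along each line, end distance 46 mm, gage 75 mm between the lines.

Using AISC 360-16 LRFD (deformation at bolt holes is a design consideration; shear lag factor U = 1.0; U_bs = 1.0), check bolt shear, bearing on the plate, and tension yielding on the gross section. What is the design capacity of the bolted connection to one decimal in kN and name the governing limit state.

Bolt shear: A_b = π(22)²/4 = 380.13 mm². φR_n = 0.75 × 469 × 380.13 × 8 × 1 = 1069.7 kN.
Bearing (6 mm plate, F_u = 450 MPa): end bolts L_c = 46 − 24/2 = 34, R_n = min(1.2×34×6×450, 2.4×22×6×450) = 110.16 kN/bolt; interior L_c = 65 − 24 = 41, R_n = 132.84 kN/bolt. φR_n = 0.75 × (2×110.16 + 6×132.84) = 763.0 kN.
Tension yield (gross): A_g = 206×6 = 1236 mm². φR_n = 0.90 × 345 × 1236 = 383.8 kN.
Governing: min(1069.7, 763.0, 383.8) = 383.8 kN → gross-section yield.

383.8 kN (gross-section yield governs)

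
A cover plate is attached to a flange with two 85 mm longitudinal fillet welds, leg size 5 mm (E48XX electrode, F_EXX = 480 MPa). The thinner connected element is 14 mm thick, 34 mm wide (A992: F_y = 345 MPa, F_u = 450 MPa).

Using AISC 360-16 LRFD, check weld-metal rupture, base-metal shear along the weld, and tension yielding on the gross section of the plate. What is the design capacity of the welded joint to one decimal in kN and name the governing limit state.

Weld metal: throat = 0.707×5 = 3.535 mm, L = 2×85 = 170 mm. φR_n = 0.75 × 0.6 × 480 × 3.535 × 170 = 129.8 kN.
Base metal shear (14 mm plate): yield φR_n = 1.0×0.6×345×14×170 = 492.7 kN; rupture φR_n = 0.75×0.6×450×14×170 = 482.0 kN; take 482.0 kN (rupture).
Tension yield (gross): A_g = 34×14 = 476 mm². φR_n = 0.90 × 345 × 476 = 147.8 kN.
Governing: min(129.8, 482.0, 147.8) = 129.8 kN → weld metal.

129.8 kN (weld metal governs)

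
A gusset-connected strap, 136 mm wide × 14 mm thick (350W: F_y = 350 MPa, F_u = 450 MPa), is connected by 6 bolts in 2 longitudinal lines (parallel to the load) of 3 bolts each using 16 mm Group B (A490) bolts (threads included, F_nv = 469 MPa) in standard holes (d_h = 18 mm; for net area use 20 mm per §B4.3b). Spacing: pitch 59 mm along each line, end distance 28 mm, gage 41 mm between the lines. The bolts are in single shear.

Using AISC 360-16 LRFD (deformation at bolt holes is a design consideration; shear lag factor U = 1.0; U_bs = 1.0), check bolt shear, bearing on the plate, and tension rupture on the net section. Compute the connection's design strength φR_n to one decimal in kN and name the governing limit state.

424.3 kN (bolt shear governs)

Bolt shear: A_b = π(16)²/4 = 201.06 mm². φR_n = 0.75 × 469 × 201.06 × 6 × 1 = 424.3 kN.
Bearing (14 mm plate, F_u = 450 MPa): end bolts L_c = 28 − 18/2 = 19, R_n = min(1.2×19×14×450, 2.4×16×14×450) = 143.64 kN/bolt; interior L_c = 59 − 18 = 41, R_n = 241.92 kN/bolt. φR_n = 0.75 × (2×143.64 + 4×241.92) = 941.2 kN.
Tension rupture (net): A_n = (136 − 2×20)×14 = 1344 mm² (U = 1.0, A_e = A_n). φR_n = 0.75 × 450 × 1344 = 453.6 kN.
Governing: min(424.3, 941.2, 453.6) = 424.3 kN → bolt shear.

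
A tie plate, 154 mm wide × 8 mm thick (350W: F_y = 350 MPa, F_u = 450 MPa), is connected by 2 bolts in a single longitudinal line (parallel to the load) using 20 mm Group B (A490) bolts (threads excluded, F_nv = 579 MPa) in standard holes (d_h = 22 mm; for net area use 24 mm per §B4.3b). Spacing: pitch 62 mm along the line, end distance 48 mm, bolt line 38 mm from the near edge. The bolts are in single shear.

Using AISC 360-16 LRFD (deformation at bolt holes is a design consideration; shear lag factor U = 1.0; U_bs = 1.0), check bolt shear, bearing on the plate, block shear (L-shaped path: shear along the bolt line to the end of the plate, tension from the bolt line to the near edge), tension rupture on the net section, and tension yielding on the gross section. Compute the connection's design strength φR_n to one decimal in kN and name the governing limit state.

190.1 kN (block shear governs)

Bolt shear: A_b = π(20)²/4 = 314.16 mm². φR_n = 0.75 × 579 × 314.16 × 2 × 1 = 272.8 kN.
Bearing (8 mm plate, F_u = 450 MPa): end bolts L_c = 48 − 22/2 = 37, R_n = min(1.2×37×8×450, 2.4×20×8×450) = 159.84 kN/bolt; interior L_c = 62 − 22 = 40, R_n = 172.8 kN/bolt. φR_n = 0.75 × (1×159.84 + 1×172.8) = 249.5 kN.
Block shear: shear path 1×[48+1×62] = 1×110 mm, A_gv = 880, A_nv = 1×(110 − 1.5×24)×8 = 592 mm²; tension to near edge: (38 − 0.5×24)×8 = 208 mm². R_n = min(0.6×450×592, 0.6×350×880) + 1.0×450×208 = min(159.84, 184.8) + 93.6 = 253.44 kN. φR_n = 0.75 × 253.44 = 190.1 kN.
Tension rupture (net): A_n = (154 − 1×24)×8 = 1040 mm² (U = 1.0, A_e = A_n). φR_n = 0.75 × 450 × 1040 = 351.0 kN.
Tension yield (gross): A_g = 154×8 = 1232 mm². φR_n = 0.90 × 350 × 1232 = 388.1 kN.
Governing: min(272.8, 249.5, 190.1, 351.0, 388.1) = 190.1 kN → block shear.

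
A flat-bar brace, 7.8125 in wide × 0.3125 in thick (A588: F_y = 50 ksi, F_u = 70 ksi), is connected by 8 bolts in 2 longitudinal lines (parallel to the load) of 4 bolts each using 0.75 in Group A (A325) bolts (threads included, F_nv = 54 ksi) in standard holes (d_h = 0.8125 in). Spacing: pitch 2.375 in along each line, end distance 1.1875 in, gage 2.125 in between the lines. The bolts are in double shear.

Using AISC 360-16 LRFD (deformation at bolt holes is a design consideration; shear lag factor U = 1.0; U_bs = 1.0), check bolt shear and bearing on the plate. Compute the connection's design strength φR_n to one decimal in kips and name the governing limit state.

207.9 kips (bearing governs)

Bolt shear: A_b = π(0.75)²/4 = 0.44179 in². φR_n = 0.75 × 54 × 0.44179 × 8 × 2 = 286.3 kips.
Bearing (0.3125 in plate, F_u = 70 ksi): end bolts L_c = 1.1875 − 0.8125/2 = 0.78125, R_n = min(1.2×0.78125×0.3125×70, 2.4×0.75×0.3125×70) = 20.508 kips/bolt; interior L_c = 2.375 − 0.8125 = 1.5625, R_n = 39.375 kips/bolt. φR_n = 0.75 × (2×20.508 + 6×39.375) = 207.9 kips.
Governing: min(286.3, 207.9) = 207.9 kips → bearing.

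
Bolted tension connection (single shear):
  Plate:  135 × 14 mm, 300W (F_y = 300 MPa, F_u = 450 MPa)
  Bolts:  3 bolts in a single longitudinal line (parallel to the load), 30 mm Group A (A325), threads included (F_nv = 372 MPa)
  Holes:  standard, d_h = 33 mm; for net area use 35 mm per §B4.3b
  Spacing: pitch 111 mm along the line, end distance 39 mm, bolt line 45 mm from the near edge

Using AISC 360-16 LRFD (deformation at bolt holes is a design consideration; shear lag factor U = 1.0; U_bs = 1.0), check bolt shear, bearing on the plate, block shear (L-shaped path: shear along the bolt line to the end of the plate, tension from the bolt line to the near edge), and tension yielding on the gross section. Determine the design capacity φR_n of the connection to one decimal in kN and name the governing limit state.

Bolt shear: A_b = π(30)²/4 = 706.86 mm². φR_n = 0.75 × 372 × 706.86 × 3 × 1 = 591.6 kN.
Bearing (14 mm plate, F_u = 450 MPa): end bolts L_c = 39 − 33/2 = 22.5, R_n = min(1.2×22.5×14×450, 2.4×30×14×450) = 170.1 kN/bolt; interior L_c = 111 − 33 = 78, R_n = 453.6 kN/bolt. φR_n = 0.75 × (1×170.1 + 2×453.6) = 808.0 kN.
Block shear: shear path 1×[39+2×111] = 1×261 mm, A_gv = 3654, A_nv = 1×(261 − 2.5×35)×14 = 2429 mm²; tension to near edge: (45 − 0.5×35)×14 = 385 mm². R_n = min(0.6×450×2429, 0.6×300×3654) + 1.0×450×385 = min(655.83, 657.72) + 173.25 = 829.08 kN. φR_n = 0.75 × 829.08 = 621.8 kN.
Tension yield (gross): A_g = 135×14 = 1890 mm². φR_n = 0.90 × 300 × 1890 = 510.3 kN.
Governing: min(591.6, 808.0, 621.8, 510.3) = 510.3 kN → gross-section yield.

510.3 kN (gross-section yield governs)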